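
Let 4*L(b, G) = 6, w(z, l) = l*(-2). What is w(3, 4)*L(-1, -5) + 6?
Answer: -6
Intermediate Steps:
w(z, l) = -2*l
L(b, G) = 3/2 (L(b, G) = (1/4)*6 = 3/2)
w(3, 4)*L(-1, -5) + 6 = -2*4*(3/2) + 6 = -8*3/2 + 6 = -12 + 6 = -6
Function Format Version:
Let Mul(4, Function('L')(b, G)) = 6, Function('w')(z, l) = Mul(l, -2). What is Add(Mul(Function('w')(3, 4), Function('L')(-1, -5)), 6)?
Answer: -6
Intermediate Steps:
Function('w')(z, l) = Mul(-2, l)
Function('L')(b, G) = Rational(3, 2) (Function('L')(b, G) = Mul(Rational(1, 4), 6) = Rational(3, 2))
Add(Mul(Function('w')(3, 4), Function('L')(-1, -5)), 6) = Add(Mul(Mul(-2, 4), Rational(3, 2)), 6) = Add(Mul(-8, Rational(3, 2)), 6) = Add(-12, 6) = -6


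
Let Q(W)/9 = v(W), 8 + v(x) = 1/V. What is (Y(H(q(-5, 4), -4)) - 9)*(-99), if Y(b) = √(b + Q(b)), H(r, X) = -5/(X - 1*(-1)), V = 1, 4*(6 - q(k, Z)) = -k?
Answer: 891 - 66*I*√138 ≈ 891.0 - 775.32*I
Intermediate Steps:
q(k, Z) = 6 + k/4 (q(k, Z) = 6 - (-1)*k/4 = 6 + k/4)
v(x) = -7 (v(x) = -8 + 1/1 = -8 + 1 = -7)
Q(W) = -63 (Q(W) = 9*(-7) = -63)
H(r, X) = -5/(1 + X) (H(r, X) = -5/(X + 1) = -5/(1 + X))
Y(b) = √(-63 + b) (Y(b) = √(b - 63) = √(-63 + b))
(Y(H(q(-5, 4), -4)) - 9)*(-99) = (√(-63 - 5/(1 - 4)) - 9)*(-99) = (√(-63 - 5/(-3)) - 9)*(-99) = (√(-63 - 5*(-⅓)) - 9)*(-99) = (√(-63 + 5/3) - 9)*(-99) = (√(-184/3) - 9)*(-99) = (2*I*√138/3 - 9)*(-99) = (-9 + 2*I*√138/3)*(-99) = 891 - 66*I*√138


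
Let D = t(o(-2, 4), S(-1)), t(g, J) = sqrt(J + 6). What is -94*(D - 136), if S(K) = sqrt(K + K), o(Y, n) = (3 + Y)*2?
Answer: 12784 - 94*sqrt(6 + I*sqrt(2)) ≈ 12552.0 - 26.951*I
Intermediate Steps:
o(Y, n) = 6 + 2*Y
S(K) = sqrt(2)*sqrt(K) (S(K) = sqrt(2*K) = sqrt(2)*sqrt(K))
t(g, J) = sqrt(6 + J)
D = sqrt(6 + I*sqrt(2)) (D = sqrt(6 + sqrt(2)*sqrt(-1)) = sqrt(6 + sqrt(2)*I) = sqrt(6 + I*sqrt(2)) ≈ 2.4662 + 0.28672*I)
-94*(D - 136) = -94*(sqrt(6 + I*sqrt(2)) - 136) = -94*(-136 + sqrt(6 + I*sqrt(2))) = 12784 - 94*sqrt(6 + I*sqrt(2))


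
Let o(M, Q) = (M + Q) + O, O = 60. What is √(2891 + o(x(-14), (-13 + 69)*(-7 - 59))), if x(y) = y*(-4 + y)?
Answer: I*√493 ≈ 22.204*I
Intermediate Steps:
o(M, Q) = 60 + M + Q (o(M, Q) = (M + Q) + 60 = 60 + M + Q)
√(2891 + o(x(-14), (-13 + 69)*(-7 - 59))) = √(2891 + (60 - 14*(-4 - 14) + (-13 + 69)*(-7 - 59))) = √(2891 + (60 - 14*(-18) + 56*(-66))) = √(2891 + (60 + 252 - 3696)) = √(2891 - 3384) = √(-493) = I*√493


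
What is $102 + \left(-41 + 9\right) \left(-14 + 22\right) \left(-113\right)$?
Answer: $29030$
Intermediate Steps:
$102 + \left(-41 + 9\right) \left(-14 + 22\right) \left(-113\right) = 102 + \left(-32\right) 8 \left(-113\right) = 102 - -28928 = 102 + 28928 = 29030$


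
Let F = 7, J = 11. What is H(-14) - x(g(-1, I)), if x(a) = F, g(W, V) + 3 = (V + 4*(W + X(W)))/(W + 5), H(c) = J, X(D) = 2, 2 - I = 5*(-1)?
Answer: 4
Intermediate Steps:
I = 7 (I = 2 - 5*(-1) = 2 - 1*(-5) = 2 + 5 = 7)
H(c) = 11
g(W, V) = -3 + (8 + V + 4*W)/(5 + W) (g(W, V) = -3 + (V + 4*(W + 2))/(W + 5) = -3 + (V + 4*(2 + W))/(5 + W) = -3 + (V + (8 + 4*W))/(5 + W) = -3 + (8 + V + 4*W)/(5 + W))
x(a) = 7
H(-14) - x(g(-1, I)) = 11 - 1*7 = 11 - 7 = 4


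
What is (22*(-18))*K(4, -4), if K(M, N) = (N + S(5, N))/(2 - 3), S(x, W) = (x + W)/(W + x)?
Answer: -1188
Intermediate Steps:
S(x, W) = 1 (S(x, W) = (W + x)/(W + x) = 1)
K(M, N) = -1 - N (K(M, N) = (N + 1)/(2 - 3) = (1 + N)/(-1) = (1 + N)*(-1) = -1 - N)
(22*(-18))*K(4, -4) = (22*(-18))*(-1 - 1*(-4)) = -396*(-1 + 4) = -396*3 = -1188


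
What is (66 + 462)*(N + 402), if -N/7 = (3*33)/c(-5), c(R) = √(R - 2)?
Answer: 212256 + 52272*I*√7 ≈ 2.1226e+5 + 1.383e+5*I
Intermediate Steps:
c(R) = √(-2 + R)
N = 99*I*√7 (N = -7*3*33/(√(-2 - 5)) = -693/(√(-7)) = -693/(I*√7) = -693*(-I*√7/7) = -(-99)*I*√7 = 99*I*√7 ≈ 261.93*I)
(66 + 462)*(N + 402) = (66 + 462)*(99*I*√7 + 402) = 528*(402 + 99*I*√7) = 212256 + 52272*I*√7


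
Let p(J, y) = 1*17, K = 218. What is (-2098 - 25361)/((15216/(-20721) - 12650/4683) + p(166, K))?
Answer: -888174562779/438747451 ≈ -2024.3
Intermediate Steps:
p(J, y) = 17
(-2098 - 25361)/((15216/(-20721) - 12650/4683) + p(166, K)) = (-2098 - 25361)/((15216/(-20721) - 12650/4683) + 17) = -27459/((15216*(-1/20721) - 12650*1/4683) + 17) = -27459/((-5072/6907 - 12650/4683) + 17) = -27459/(-111125726/32345481 + 17) = -27459/438747451/32345481 = -27459*32345481/438747451 = -888174562779/438747451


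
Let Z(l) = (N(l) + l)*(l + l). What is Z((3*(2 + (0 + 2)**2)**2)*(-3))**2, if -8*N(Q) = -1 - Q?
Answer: 55750293225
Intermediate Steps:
N(Q) = 1/8 + Q/8 (N(Q) = -(-1 - Q)/8 = 1/8 + Q/8)
Z(l) = 2*l*(1/8 + 9*l/8) (Z(l) = ((1/8 + l/8) + l)*(l + l) = (1/8 + 9*l/8)*(2*l) = 2*l*(1/8 + 9*l/8))
Z((3*(2 + (0 + 2)**2)**2)*(-3))**2 = (((3*(2 + (0 + 2)**2)**2)*(-3))*(1 + 9*((3*(2 + (0 + 2)**2)**2)*(-3)))/4)**2 = (((3*(2 + 2**2)**2)*(-3))*(1 + 9*((3*(2 + 2**2)**2)*(-3)))/4)**2 = (((3*(2 + 4)**2)*(-3))*(1 + 9*((3*(2 + 4)**2)*(-3)))/4)**2 = (((3*6**2)*(-3))*(1 + 9*((3*6**2)*(-3)))/4)**2 = (((3*36)*(-3))*(1 + 9*((3*36)*(-3)))/4)**2 = ((108*(-3))*(1 + 9*(108*(-3)))/4)**2 = ((1/4)*(-324)*(1 + 9*(-324)))**2 = ((1/4)*(-324)*(1 - 2916))**2 = ((1/4)*(-324)*(-2915))**2 = 236115**2 = 55750293225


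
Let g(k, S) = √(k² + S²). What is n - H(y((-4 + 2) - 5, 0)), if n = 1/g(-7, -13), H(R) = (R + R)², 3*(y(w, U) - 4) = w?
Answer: -100/9 + √218/218 ≈ -11.043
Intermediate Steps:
g(k, S) = √(S² + k²)
y(w, U) = 4 + w/3
H(R) = 4*R² (H(R) = (2*R)² = 4*R²)
n = √218/218 (n = 1/(√((-13)² + (-7)²)) = 1/(√(169 + 49)) = 1/(√218) = √218/218 ≈ 0.067729)
n - H(y((-4 + 2) - 5, 0)) = √218/218 - 4*(4 + ((-4 + 2) - 5)/3)² = √218/218 - 4*(4 + (-2 - 5)/3)² = √218/218 - 4*(4 + (⅓)*(-7))² = √218/218 - 4*(4 - 7/3)² = √218/218 - 4*(5/3)² = √218/218 - 4*25/9 = √218/218 - 1*100/9 = √218/218 - 100/9 = -100/9 + √218/218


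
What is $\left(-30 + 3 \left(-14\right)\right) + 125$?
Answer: $53$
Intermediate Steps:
$\left(-30 + 3 \left(-14\right)\right) + 125 = \left(-30 - 42\right) + 125 = -72 + 125 = 53$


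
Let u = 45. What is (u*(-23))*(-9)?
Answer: 9315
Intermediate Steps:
(u*(-23))*(-9) = (45*(-23))*(-9) = -1035*(-9) = 9315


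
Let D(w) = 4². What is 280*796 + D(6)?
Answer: 222896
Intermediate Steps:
D(w) = 16
280*796 + D(6) = 280*796 + 16 = 222880 + 16 = 222896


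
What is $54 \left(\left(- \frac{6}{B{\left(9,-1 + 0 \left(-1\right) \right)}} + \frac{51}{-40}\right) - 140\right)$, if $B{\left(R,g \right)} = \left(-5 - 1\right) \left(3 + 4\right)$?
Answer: $- \frac{1066959}{140} \approx -7621.1$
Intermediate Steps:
$B{\left(R,g \right)} = -42$ ($B{\left(R,g \right)} = \left(-6\right) 7 = -42$)
$54 \left(\left(- \frac{6}{B{\left(9,-1 + 0 \left(-1\right) \right)}} + \frac{51}{-40}\right) - 140\right) = 54 \left(\left(- \frac{6}{-42} + \frac{51}{-40}\right) - 140\right) = 54 \left(\left(\left(-6\right) \left(- \frac{1}{42}\right) + 51 \left(- \frac{1}{40}\right)\right) - 140\right) = 54 \left(\left(\frac{1}{7} - \frac{51}{40}\right) - 140\right) = 54 \left(- \frac{317}{280} - 140\right) = 54 \left(- \frac{39517}{280}\right) = - \frac{1066959}{140}$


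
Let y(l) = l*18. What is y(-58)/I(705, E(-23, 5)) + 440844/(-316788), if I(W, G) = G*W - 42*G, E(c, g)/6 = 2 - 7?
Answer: -39063243/29170895 ≈ -1.3391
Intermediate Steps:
y(l) = 18*l
E(c, g) = -30 (E(c, g) = 6*(2 - 7) = 6*(-5) = -30)
I(W, G) = -42*G + G*W
y(-58)/I(705, E(-23, 5)) + 440844/(-316788) = (18*(-58))/((-30*(-42 + 705))) + 440844/(-316788) = -1044/((-30*663)) + 440844*(-1/316788) = -1044/(-19890) - 36737/26399 = -1044*(-1/19890) - 36737/26399 = 58/1105 - 36737/26399 = -39063243/29170895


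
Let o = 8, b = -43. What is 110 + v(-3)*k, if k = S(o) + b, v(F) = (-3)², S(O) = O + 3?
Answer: -178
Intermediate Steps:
S(O) = 3 + O
v(F) = 9
k = -32 (k = (3 + 8) - 43 = 11 - 43 = -32)
110 + v(-3)*k = 110 + 9*(-32) = 110 - 288 = -178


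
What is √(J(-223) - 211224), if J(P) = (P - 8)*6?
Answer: I*√212610 ≈ 461.1*I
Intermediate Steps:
J(P) = -48 + 6*P (J(P) = (-8 + P)*6 = -48 + 6*P)
√(J(-223) - 211224) = √((-48 + 6*(-223)) - 211224) = √((-48 - 1338) - 211224) = √(-1386 - 211224) = √(-212610) = I*√212610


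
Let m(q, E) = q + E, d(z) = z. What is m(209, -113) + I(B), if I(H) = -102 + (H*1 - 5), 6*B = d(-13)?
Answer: -79/6 ≈ -13.167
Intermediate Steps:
m(q, E) = E + q
B = -13/6 (B = (⅙)*(-13) = -13/6 ≈ -2.1667)
I(H) = -107 + H (I(H) = -102 + (H - 5) = -102 + (-5 + H) = -107 + H)
m(209, -113) + I(B) = (-113 + 209) + (-107 - 13/6) = 96 - 655/6 = -79/6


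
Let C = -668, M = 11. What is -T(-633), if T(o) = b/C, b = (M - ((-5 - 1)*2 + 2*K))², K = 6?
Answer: 121/668 ≈ 0.18114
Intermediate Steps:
b = 121 (b = (11 - ((-5 - 1)*2 + 2*6))² = (11 - (-6*2 + 12))² = (11 - (-12 + 12))² = (11 - 1*0)² = (11 + 0)² = 11² = 121)
T(o) = -121/668 (T(o) = 121/(-668) = 121*(-1/668) = -121/668)
-T(-633) = -1*(-121/668) = 121/668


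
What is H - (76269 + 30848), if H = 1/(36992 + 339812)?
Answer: -40362114067/376804 ≈ -1.0712e+5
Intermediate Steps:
H = 1/376804 ≈ 2.6539e-6
H - (76269 + 30848) = 1/376804 - (76269 + 30848) = 1/376804 - 1*107117 = 1/376804 - 107117 = -40362114067/376804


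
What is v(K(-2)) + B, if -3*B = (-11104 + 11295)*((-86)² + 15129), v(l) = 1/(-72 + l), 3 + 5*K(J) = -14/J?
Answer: -1531609915/1068 ≈ -1.4341e+6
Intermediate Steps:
K(J) = -⅗ - 14/(5*J) (K(J) = -⅗ + (-14/J)/5 = -⅗ - 14/(5*J))
B = -4302275/3 (B = -(-11104 + 11295)*((-86)² + 15129)/3 = -191*(7396 + 15129)/3 = -191*22525/3 = -⅓*4302275 = -4302275/3 ≈ -1.4341e+6)
v(K(-2)) + B = 1/(-72 + (⅕)*(-14 - 3*(-2))/(-2)) - 4302275/3 = 1/(-72 + (⅕)*(-½)*(-14 + 6)) - 4302275/3 = 1/(-72 + (⅕)*(-½)*(-8)) - 4302275/3 = 1/(-72 + ⅘) - 4302275/3 = 1/(-356/5) - 4302275/3 = -5/356 - 4302275/3 = -1531609915/1068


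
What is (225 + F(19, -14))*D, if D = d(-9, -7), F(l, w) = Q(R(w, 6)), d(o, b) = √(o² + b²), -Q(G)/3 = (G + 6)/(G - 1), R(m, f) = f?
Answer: 1089*√130/5 ≈ 2483.3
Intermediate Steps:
Q(G) = -3*(6 + G)/(-1 + G) (Q(G) = -3*(G + 6)/(G - 1) = -3*(6 + G)/(-1 + G))
d(o, b) = √(b² + o²)
F(l, w) = -36/5 (F(l, w) = 3*(-6 - 1*6)/(-1 + 6) = 3*(-6 - 6)/5 = 3*(⅕)*(-12) = -36/5)
D = √130 (D = √((-7)² + (-9)²) = √(49 + 81) = √130 ≈ 11.402)
(225 + F(19, -14))*D = (225 - 36/5)*√130 = 1089*√130/5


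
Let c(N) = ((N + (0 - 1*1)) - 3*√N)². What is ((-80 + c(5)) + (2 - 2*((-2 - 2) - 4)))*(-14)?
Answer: 14 + 336*√5 ≈ 765.32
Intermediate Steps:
c(N) = (-1 + N - 3*√N)² (c(N) = ((N + (0 - 1)) - 3*√N)² = ((N - 1) - 3*√N)² = ((-1 + N) - 3*√N)² = (-1 + N - 3*√N)²)
((-80 + c(5)) + (2 - 2*((-2 - 2) - 4)))*(-14) = ((-80 + (1 - 1*5 + 3*√5)²) + (2 - 2*((-2 - 2) - 4)))*(-14) = ((-80 + (1 - 5 + 3*√5)²) + (2 - 2*(-4 - 4)))*(-14) = ((-80 + (-4 + 3*√5)²) + (2 - 2*(-8)))*(-14) = ((-80 + (-4 + 3*√5)²) + (2 + 16))*(-14) = ((-80 + (-4 + 3*√5)²) + 18)*(-14) = (-62 + (-4 + 3*√5)²)*(-14) = 868 - 14*(-4 + 3*√5)²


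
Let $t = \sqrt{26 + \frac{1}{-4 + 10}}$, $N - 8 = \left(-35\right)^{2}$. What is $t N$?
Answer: $\frac{411 \sqrt{942}}{2} \approx 6307.2$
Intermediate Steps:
$N = 1233$ ($N = 8 + \left(-35\right)^{2} = 8 + 1225 = 1233$)
$t = \frac{\sqrt{942}}{6}$ ($t = \sqrt{26 + \frac{1}{6}} = \sqrt{\frac{157}{6}} = \frac{\sqrt{942}}{6} \approx 5.1153$)
$t N = \frac{\sqrt{942}}{6} \cdot 1233 = \frac{411 \sqrt{942}}{2}$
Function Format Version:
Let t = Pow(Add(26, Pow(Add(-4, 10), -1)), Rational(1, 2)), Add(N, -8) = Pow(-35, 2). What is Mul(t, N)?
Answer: Mul(Rational(411, 2), Pow(942, Rational(1, 2))) ≈ 6307.2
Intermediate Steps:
N = 1233 (N = Add(8, Pow(-35, 2)) = Add(8, 1225) = 1233)
t = Mul(Rational(1, 6), Pow(942, Rational(1, 2))) (t = Pow(Add(26, Pow(6, -1)), Rational(1, 2)) = Pow(Add(26, Rational(1, 6)), Rational(1, 2)) = Pow(Rational(157, 6), Rational(1, 2)) = Mul(Rational(1, 6), Pow(942, Rational(1, 2))) ≈ 5.1153)
Mul(t, N) = Mul(Mul(Rational(1, 6), Pow(942, Rational(1, 2))), 1233) = Mul(Rational(411, 2), Pow(942, Rational(1, 2)))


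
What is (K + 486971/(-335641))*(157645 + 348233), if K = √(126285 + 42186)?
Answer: -246347915538/335641 + 1517634*√18719 ≈ 2.0690e+8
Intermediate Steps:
K = 3*√18719 (K = √168471 = 3*√18719 ≈ 410.45)
(K + 486971/(-335641))*(157645 + 348233) = (3*√18719 + 486971/(-335641))*(157645 + 348233) = (3*√18719 + 486971*(-1/335641))*505878 = (3*√18719 - 486971/335641)*505878 = (-486971/335641 + 3*√18719)*505878 = -246347915538/335641 + 1517634*√18719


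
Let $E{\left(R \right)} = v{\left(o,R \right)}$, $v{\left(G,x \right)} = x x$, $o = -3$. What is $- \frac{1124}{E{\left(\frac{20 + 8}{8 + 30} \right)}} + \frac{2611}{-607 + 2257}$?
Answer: $- \frac{167249711}{80850} \approx -2068.6$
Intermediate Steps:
$v{\left(G,x \right)} = x^{2}$
$E{\left(R \right)} = R^{2}$
$- \frac{1124}{E{\left(\frac{20 + 8}{8 + 30} \right)}} + \frac{2611}{-607 + 2257} = - \frac{1124}{\left(\frac{20 + 8}{8 + 30}\right)^{2}} + \frac{2611}{-607 + 2257} = - \frac{1124}{\left(\frac{28}{38}\right)^{2}} + \frac{2611}{1650} = - \frac{1124}{\left(28 \cdot \frac{1}{38}\right)^{2}} + 2611 \cdot \frac{1}{1650} = - \frac{1124}{\left(\frac{14}{19}\right)^{2}} + \frac{2611}{1650} = - \frac{1124}{\frac{196}{361}} + \frac{2611}{1650} = \left(-1124\right) \frac{361}{196} + \frac{2611}{1650} = - \frac{101441}{49} + \frac{2611}{1650} = - \frac{167249711}{80850}$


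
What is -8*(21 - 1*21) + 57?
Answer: 57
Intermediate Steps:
-8*(21 - 1*21) + 57 = -8*(21 - 21) + 57 = -8*0 + 57 = 0 + 57 = 57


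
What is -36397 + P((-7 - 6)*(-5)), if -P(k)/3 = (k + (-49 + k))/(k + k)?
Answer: -4731853/130 ≈ -36399.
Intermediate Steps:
P(k) = -3*(-49 + 2*k)/(2*k) (P(k) = -3*(k + (-49 + k))/(k + k) = -3*(-49 + 2*k)/(2*k))
-36397 + P((-7 - 6)*(-5)) = -36397 + (-3 + 147/(2*(((-7 - 6)*(-5))))) = -36397 + (-3 + 147/(2*((-13*(-5))))) = -36397 + (-3 + (147/2)/65) = -36397 + (-3 + (147/2)*(1/65)) = -36397 + (-3 + 147/130) = -36397 - 243/130 = -4731853/130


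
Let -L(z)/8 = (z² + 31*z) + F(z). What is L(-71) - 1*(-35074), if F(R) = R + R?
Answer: 13490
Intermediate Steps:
F(R) = 2*R
L(z) = -264*z - 8*z² (L(z) = -8*((z² + 31*z) + 2*z) = -8*(z² + 33*z) = -264*z - 8*z²)
L(-71) - 1*(-35074) = 8*(-71)*(-33 - 1*(-71)) - 1*(-35074) = 8*(-71)*(-33 + 71) + 35074 = 8*(-71)*38 + 35074 = -21584 + 35074 = 13490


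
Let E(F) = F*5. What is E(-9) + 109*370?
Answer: 40285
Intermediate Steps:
E(F) = 5*F
E(-9) + 109*370 = 5*(-9) + 109*370 = -45 + 40330 = 40285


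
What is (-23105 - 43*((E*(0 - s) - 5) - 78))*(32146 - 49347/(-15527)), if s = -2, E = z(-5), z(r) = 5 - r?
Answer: -10181281174444/15527 ≈ -6.5571e+8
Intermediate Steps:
E = 10 (E = 5 - 1*(-5) = 5 + 5 = 10)
(-23105 - 43*((E*(0 - s) - 5) - 78))*(32146 - 49347/(-15527)) = (-23105 - 43*((10*(0 - 1*(-2)) - 5) - 78))*(32146 - 49347/(-15527)) = (-23105 - 43*((10*(0 + 2) - 5) - 78))*(32146 - 49347*(-1/15527)) = (-23105 - 43*((10*2 - 5) - 78))*(32146 + 49347/15527) = (-23105 - 43*((20 - 5) - 78))*(499180289/15527) = (-23105 - 43*(15 - 78))*(499180289/15527) = (-23105 - 43*(-63))*(499180289/15527) = (-23105 + 2709)*(499180289/15527) = -20396*499180289/15527 = -10181281174444/15527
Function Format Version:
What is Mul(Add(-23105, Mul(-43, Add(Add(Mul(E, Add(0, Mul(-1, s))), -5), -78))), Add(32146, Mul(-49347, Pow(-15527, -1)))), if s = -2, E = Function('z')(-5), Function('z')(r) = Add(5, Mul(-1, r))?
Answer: Rational(-10181281174444, 15527) ≈ -6.5571e+8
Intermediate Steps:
E = 10 (E = Add(5, Mul(-1, -5)) = Add(5, 5) = 10)
Mul(Add(-23105, Mul(-43, Add(Add(Mul(E, Add(0, Mul(-1, s))), -5), -78))), Add(32146, Mul(-49347, Pow(-15527, -1)))) = Mul(Add(-23105, Mul(-43, Add(Add(Mul(10, Add(0, Mul(-1, -2))), -5), -78))), Add(32146, Mul(-49347, Pow(-15527, -1)))) = Mul(Add(-23105, Mul(-43, Add(Add(Mul(10, Add(0, 2)), -5), -78))), Add(32146, Mul(-49347, Rational(-1, 15527)))) = Mul(Add(-23105, Mul(-43, Add(Add(Mul(10, 2), -5), -78))), Add(32146, Rational(49347, 15527))) = Mul(Add(-23105, Mul(-43, Add(Add(20, -5), -78))), Rational(499180289, 15527)) = Mul(Add(-23105, Mul(-43, Add(15, -78))), Rational(499180289, 15527)) = Mul(Add(-23105, Mul(-43, -63)), Rational(499180289, 15527)) = Mul(Add(-23105, 2709), Rational(499180289, 15527)) = Mul(-20396, Rational(499180289, 15527)) = Rational(-10181281174444, 15527)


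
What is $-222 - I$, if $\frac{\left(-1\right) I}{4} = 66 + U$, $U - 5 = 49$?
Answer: $258$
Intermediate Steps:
$U = 54$ ($U = 5 + 49 = 54$)
$I = -480$ ($I = - 4 \left(66 + 54\right) = \left(-4\right) 120 = -480$)
$-222 - I = -222 - -480 = -222 + 480 = 258$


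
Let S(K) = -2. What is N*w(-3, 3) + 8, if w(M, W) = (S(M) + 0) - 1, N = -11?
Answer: 41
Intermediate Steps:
w(M, W) = -3 (w(M, W) = (-2 + 0) - 1 = -2 - 1 = -3)
N*w(-3, 3) + 8 = -11*(-3) + 8 = 33 + 8 = 41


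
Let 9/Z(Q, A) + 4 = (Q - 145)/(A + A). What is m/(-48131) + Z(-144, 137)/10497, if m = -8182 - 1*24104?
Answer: 156422105208/233248361065 ≈ 0.67062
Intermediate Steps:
Z(Q, A) = 9/(-4 + (-145 + Q)/(2*A)) (Z(Q, A) = 9/(-4 + (Q - 145)/(A + A)) = 9/(-4 + (-145 + Q)/((2*A))) = 9/(-4 + (-145 + Q)*(1/(2*A))) = 9/(-4 + (-145 + Q)/(2*A)))
m = -32286 (m = -8182 - 24104 = -32286)
m/(-48131) + Z(-144, 137)/10497 = -32286/(-48131) - 18*137/(145 - 1*(-144) + 8*137)/10497 = -32286*(-1/48131) - 18*137/(145 + 144 + 1096)*(1/10497) = 32286/48131 - 18*137/1385*(1/10497) = 32286/48131 - 18*137*1/1385*(1/10497) = 32286/48131 - 2466/1385*1/10497 = 32286/48131 - 822/4846115 = 156422105208/233248361065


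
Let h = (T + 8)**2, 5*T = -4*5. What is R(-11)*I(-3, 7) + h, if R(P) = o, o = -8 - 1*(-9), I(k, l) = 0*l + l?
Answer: 23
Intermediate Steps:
T = -4 (T = (-4*5)/5 = (1/5)*(-20) = -4)
I(k, l) = l (I(k, l) = 0 + l = l)
o = 1 (o = -8 + 9 = 1)
R(P) = 1
h = 16 (h = (-4 + 8)**2 = 4**2 = 16)
R(-11)*I(-3, 7) + h = 1*7 + 16 = 7 + 16 = 23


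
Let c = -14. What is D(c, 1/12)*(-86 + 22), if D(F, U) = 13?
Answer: -832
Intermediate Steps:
D(c, 1/12)*(-86 + 22) = 13*(-86 + 22) = 13*(-64) = -832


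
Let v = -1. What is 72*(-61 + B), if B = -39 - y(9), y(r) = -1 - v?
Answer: -7200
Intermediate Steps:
y(r) = 0 (y(r) = -1 - 1*(-1) = -1 + 1 = 0)
B = -39 (B = -39 - 1*0 = -39 + 0 = -39)
72*(-61 + B) = 72*(-61 - 39) = 72*(-100) = -7200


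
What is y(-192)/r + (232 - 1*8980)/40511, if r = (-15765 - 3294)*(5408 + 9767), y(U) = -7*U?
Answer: -843384616628/3905534862025 ≈ -0.21595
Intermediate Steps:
r = -289220325 (r = -19059*15175 = -289220325)
y(-192)/r + (232 - 1*8980)/40511 = -7*(-192)/(-289220325) + (232 - 1*8980)/40511 = 1344*(-1/289220325) + (232 - 8980)*(1/40511) = -448/96406775 - 8748*1/40511 = -448/96406775 - 8748/40511 = -843384616628/3905534862025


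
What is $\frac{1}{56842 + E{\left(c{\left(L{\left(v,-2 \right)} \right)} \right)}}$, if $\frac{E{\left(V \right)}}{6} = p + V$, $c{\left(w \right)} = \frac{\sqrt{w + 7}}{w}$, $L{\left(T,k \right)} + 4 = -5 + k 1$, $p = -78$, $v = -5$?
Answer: $\frac{3410627}{192270686570} + \frac{33 i}{96135343285} \approx 1.7739 \cdot 10^{-5} + 3.4327 \cdot 10^{-10} i$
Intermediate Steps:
$L{\left(T,k \right)} = -9 + k$ ($L{\left(T,k \right)} = -4 + \left(-5 + k 1\right) = -4 + \left(-5 + k\right) = -9 + k$)
$c{\left(w \right)} = \frac{\sqrt{7 + w}}{w}$
$E{\left(V \right)} = -468 + 6 V$ ($E{\left(V \right)} = 6 \left(-78 + V\right) = -468 + 6 V$)
$\frac{1}{56842 + E{\left(c{\left(L{\left(v,-2 \right)} \right)} \right)}} = \frac{1}{56842 - \left(468 - 6 \frac{\sqrt{7 - 11}}{-9 - 2}\right)} = \frac{1}{56842 - \left(468 - 6 \frac{\sqrt{7 - 11}}{-11}\right)} = \frac{1}{56842 - \left(468 - 6 \left(- \frac{\sqrt{-4}}{11}\right)\right)} = \frac{1}{56842 - \left(468 - 6 \left(- \frac{2 i}{11}\right)\right)} = \frac{1}{56842 - \left(468 + \frac{12 i}{11}\right)} = \frac{1}{56374 - \frac{12 i}{11}} = \frac{121 \left(56374 + \frac{12 i}{11}\right)}{384541373140}$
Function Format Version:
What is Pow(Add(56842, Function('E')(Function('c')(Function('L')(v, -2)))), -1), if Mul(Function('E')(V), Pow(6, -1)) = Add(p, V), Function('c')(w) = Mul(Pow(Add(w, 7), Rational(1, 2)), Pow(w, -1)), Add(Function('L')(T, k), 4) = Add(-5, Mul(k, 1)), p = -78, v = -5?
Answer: Add(Rational(3410627, 192270686570), Mul(Rational(33, 96135343285), I)) ≈ Add(1.7739e-5, Mul(3.4327e-10, I))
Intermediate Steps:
Function('L')(T, k) = Add(-9, k) (Function('L')(T, k) = Add(-4, Add(-5, Mul(k, 1))) = Add(-4, Add(-5, k)) = Add(-9, k))
Function('c')(w) = Mul(Pow(w, -1), Pow(Add(7, w), Rational(1, 2))) (Function('c')(w) = Mul(Pow(Add(7, w), Rational(1, 2)), Pow(w, -1)) = Mul(Pow(w, -1), Pow(Add(7, w), Rational(1, 2))))
Function('E')(V) = Add(-468, Mul(6, V)) (Function('E')(V) = Mul(6, Add(-78, V)) = Add(-468, Mul(6, V)))
Pow(Add(56842, Function('E')(Function('c')(Function('L')(v, -2)))), -1) = Pow(Add(56842, Add(-468, Mul(6, Mul(Pow(Add(-9, -2), -1), Pow(Add(7, Add(-9, -2)), Rational(1, 2)))))), -1) = Pow(Add(56842, Add(-468, Mul(6, Mul(Pow(-11, -1), Pow(Add(7, -11), Rational(1, 2)))))), -1) = Pow(Add(56842, Add(-468, Mul(6, Mul(Rational(-1, 11), Pow(-4, Rational(1, 2)))))), -1) = Pow(Add(56842, Add(-468, Mul(6, Mul(Rational(-1, 11), Mul(2, I))))), -1) = Pow(Add(56842, Add(-468, Mul(6, Mul(Rational(-2, 11), I)))), -1) = Pow(Add(56842, Add(-468, Mul(Rational(-12, 11), I))), -1) = Pow(Add(56374, Mul(Rational(-12, 11), I)), -1) = Mul(Rational(121, 384541373140), Add(56374, Mul(Rational(12, 11), I)))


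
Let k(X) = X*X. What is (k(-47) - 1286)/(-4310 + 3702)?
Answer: -923/608 ≈ -1.5181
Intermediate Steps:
k(X) = X²
(k(-47) - 1286)/(-4310 + 3702) = ((-47)² - 1286)/(-4310 + 3702) = (2209 - 1286)/(-608) = 923*(-1/608) = -923/608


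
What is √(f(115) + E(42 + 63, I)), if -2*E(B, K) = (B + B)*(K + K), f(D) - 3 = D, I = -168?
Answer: √35398 ≈ 188.14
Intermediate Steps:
f(D) = 3 + D
E(B, K) = -2*B*K (E(B, K) = -(B + B)*(K + K)/2 = -2*B*2*K/2 = -2*B*K)
√(f(115) + E(42 + 63, I)) = √((3 + 115) - 2*(42 + 63)*(-168)) = √(118 - 2*105*(-168)) = √(118 + 35280) = √35398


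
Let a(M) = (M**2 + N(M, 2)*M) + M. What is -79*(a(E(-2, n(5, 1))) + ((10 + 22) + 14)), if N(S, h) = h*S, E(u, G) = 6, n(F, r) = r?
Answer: -12640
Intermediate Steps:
N(S, h) = S*h
a(M) = M + 3*M**2 (a(M) = (M**2 + (M*2)*M) + M = (M**2 + (2*M)*M) + M = (M**2 + 2*M**2) + M = 3*M**2 + M = M + 3*M**2)
-79*(a(E(-2, n(5, 1))) + ((10 + 22) + 14)) = -79*(6*(1 + 3*6) + ((10 + 22) + 14)) = -79*(6*(1 + 18) + (32 + 14)) = -79*(6*19 + 46) = -79*(114 + 46) = -79*160 = -12640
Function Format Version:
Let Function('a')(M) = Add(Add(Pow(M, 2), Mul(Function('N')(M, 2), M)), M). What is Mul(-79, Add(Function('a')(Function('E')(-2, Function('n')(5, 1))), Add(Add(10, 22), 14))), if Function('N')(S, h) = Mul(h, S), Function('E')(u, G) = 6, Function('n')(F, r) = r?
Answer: -12640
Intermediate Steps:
Function('N')(S, h) = Mul(S, h)
Function('a')(M) = Add(M, Mul(3, Pow(M, 2))) (Function('a')(M) = Add(Add(Pow(M, 2), Mul(Mul(M, 2), M)), M) = Add(Add(Pow(M, 2), Mul(Mul(2, M), M)), M) = Add(Add(Pow(M, 2), Mul(2, Pow(M, 2))), M) = Add(Mul(3, Pow(M, 2)), M) = Add(M, Mul(3, Pow(M, 2))))
Mul(-79, Add(Function('a')(Function('E')(-2, Function('n')(5, 1))), Add(Add(10, 22), 14))) = Mul(-79, Add(Mul(6, Add(1, Mul(3, 6))), Add(Add(10, 22), 14))) = Mul(-79, Add(Mul(6, Add(1, 18)), Add(32, 14))) = Mul(-79, Add(Mul(6, 19), 46)) = Mul(-79, Add(114, 46)) = Mul(-79, 160) = -12640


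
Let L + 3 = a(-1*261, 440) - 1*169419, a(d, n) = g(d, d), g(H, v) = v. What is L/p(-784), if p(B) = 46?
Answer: -169683/46 ≈ -3688.8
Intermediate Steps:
a(d, n) = d
L = -169683 (L = -3 + (-1*261 - 1*169419) = -3 + (-261 - 169419) = -3 - 169680 = -169683)
L/p(-784) = -169683/46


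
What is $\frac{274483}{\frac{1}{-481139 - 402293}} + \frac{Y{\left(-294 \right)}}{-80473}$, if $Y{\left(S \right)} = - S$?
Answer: $- \frac{19513661634535582}{80473} \approx -2.4249 \cdot 10^{11}$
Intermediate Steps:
$\frac{274483}{\frac{1}{-481139 - 402293}} + \frac{Y{\left(-294 \right)}}{-80473} = \frac{274483}{\frac{1}{-481139 - 402293}} + \frac{\left(-1\right) \left(-294\right)}{-80473} = \frac{274483}{\frac{1}{-883432}} + 294 \left(- \frac{1}{80473}\right) = \frac{274483}{- \frac{1}{883432}} - \frac{294}{80473} = 274483 \left(-883432\right) - \frac{294}{80473} = -242487065656 - \frac{294}{80473} = - \frac{19513661634535582}{80473}$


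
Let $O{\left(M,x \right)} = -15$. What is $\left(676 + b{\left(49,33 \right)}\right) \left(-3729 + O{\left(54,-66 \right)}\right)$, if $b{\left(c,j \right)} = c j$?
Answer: $-8584992$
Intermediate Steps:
$\left(676 + b{\left(49,33 \right)}\right) \left(-3729 + O{\left(54,-66 \right)}\right) = \left(676 + 49 \cdot 33\right) \left(-3729 - 15\right) = \left(676 + 1617\right) \left(-3744\right) = 2293 \left(-3744\right) = -8584992$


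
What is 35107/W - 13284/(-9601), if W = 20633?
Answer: 611151079/198097433 ≈ 3.0851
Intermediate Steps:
35107/W - 13284/(-9601) = 35107/20633 - 13284/(-9601) = 35107*(1/20633) - 13284*(-1/9601) = 35107/20633 + 13284/9601 = 611151079/198097433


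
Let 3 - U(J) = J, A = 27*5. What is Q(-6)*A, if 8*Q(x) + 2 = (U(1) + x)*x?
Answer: 1485/4 ≈ 371.25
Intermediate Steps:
A = 135
U(J) = 3 - J
Q(x) = -1/4 + x*(2 + x)/8 (Q(x) = -1/4 + (((3 - 1*1) + x)*x)/8 = -1/4 + (((3 - 1) + x)*x)/8 = -1/4 + ((2 + x)*x)/8 = -1/4 + (x*(2 + x))/8 = -1/4 + x*(2 + x)/8)
Q(-6)*A = (-1/4 + (1/4)*(-6) + (1/8)*(-6)**2)*135 = (-1/4 - 3/2 + (1/8)*36)*135 = (-1/4 - 3/2 + 9/2)*135 = (11/4)*135 = 1485/4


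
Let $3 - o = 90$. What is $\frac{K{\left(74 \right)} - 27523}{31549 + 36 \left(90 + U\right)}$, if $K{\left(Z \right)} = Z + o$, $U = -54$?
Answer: $- \frac{27536}{32845} \approx -0.83836$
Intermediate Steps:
$o = -87$ ($o = 3 - 90 = -87$)
$K{\left(Z \right)} = -87 + Z$ ($K{\left(Z \right)} = Z - 87 = -87 + Z$)
$\frac{K{\left(74 \right)} - 27523}{31549 + 36 \left(90 + U\right)} = \frac{\left(-87 + 74\right) - 27523}{31549 + 36 \left(90 - 54\right)} = \frac{-13 - 27523}{31549 + 36 \cdot 36} = \frac{-13 - 27523}{31549 + 1296} = - \frac{27536}{32845}$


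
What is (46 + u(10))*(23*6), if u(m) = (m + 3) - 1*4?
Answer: 7590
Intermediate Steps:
u(m) = -1 + m (u(m) = (3 + m) - 4 = -1 + m)
(46 + u(10))*(23*6) = (46 + (-1 + 10))*(23*6) = (46 + 9)*138 = 55*138 = 7590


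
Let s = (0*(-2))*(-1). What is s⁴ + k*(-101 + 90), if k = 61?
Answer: -671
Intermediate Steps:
s = 0 (s = 0*(-1) = 0)
s⁴ + k*(-101 + 90) = 0⁴ + 61*(-101 + 90) = 0 + 61*(-11) = 0 - 671 = -671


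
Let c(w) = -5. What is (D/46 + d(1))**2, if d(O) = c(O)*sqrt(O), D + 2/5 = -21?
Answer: 1580049/52900 ≈ 29.869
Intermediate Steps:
D = -107/5 (D = -2/5 - 21 = -107/5 ≈ -21.400)
d(O) = -5*sqrt(O)
(D/46 + d(1))**2 = (-107/5/46 - 5*sqrt(1))**2 = (-107/5*1/46 - 5*1)**2 = (-107/230 - 5)**2 = (-1257/230)**2 = 1580049/52900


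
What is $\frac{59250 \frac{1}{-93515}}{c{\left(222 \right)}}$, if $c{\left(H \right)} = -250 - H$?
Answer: $\frac{5925}{4413908} \approx 0.0013423$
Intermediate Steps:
$\frac{59250 \frac{1}{-93515}}{c{\left(222 \right)}} = \frac{59250 \frac{1}{-93515}}{-250 - 222} = \frac{59250 \left(- \frac{1}{93515}\right)}{-250 - 222} = - \frac{11850}{18703 \left(-472\right)} = \left(- \frac{11850}{18703}\right) \left(- \frac{1}{472}\right) = \frac{5925}{4413908}$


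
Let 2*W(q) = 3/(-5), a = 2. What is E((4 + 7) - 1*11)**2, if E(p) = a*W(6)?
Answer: 9/25 ≈ 0.36000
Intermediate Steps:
W(q) = -3/10 (W(q) = (3/(-5))/2 = (3*(-1/5))/2 = (1/2)*(-3/5) = -3/10)
E(p) = -3/5 (E(p) = 2*(-3/10) = -3/5)
E((4 + 7) - 1*11)**2 = (-3/5)**2 = 9/25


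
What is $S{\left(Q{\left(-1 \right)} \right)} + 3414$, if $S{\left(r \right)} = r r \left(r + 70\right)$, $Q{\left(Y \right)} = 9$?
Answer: $9813$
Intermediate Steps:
$S{\left(r \right)} = r^{2} \left(70 + r\right)$
$S{\left(Q{\left(-1 \right)} \right)} + 3414 = 9^{2} \left(70 + 9\right) + 3414 = 81 \cdot 79 + 3414 = 6399 + 3414 = 9813$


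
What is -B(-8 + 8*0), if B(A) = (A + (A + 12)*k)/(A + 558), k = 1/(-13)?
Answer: 54/3575 ≈ 0.015105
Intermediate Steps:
k = -1/13 ≈ -0.076923
B(A) = (-12/13 + 12*A/13)/(558 + A) (B(A) = (A + (A + 12)*(-1/13))/(A + 558) = (A + (12 + A)*(-1/13))/(558 + A) = (A + (-12/13 - A/13))/(558 + A) = (-12/13 + 12*A/13)/(558 + A))
-B(-8 + 8*0) = -12*(-1 + (-8 + 8*0))/(13*(558 + (-8 + 8*0))) = -12*(-1 + (-8 + 0))/(13*(558 + (-8 + 0))) = -12*(-1 - 8)/(13*(558 - 8)) = -12*(-9)/(13*550) = -1*(-54/3575) = 54/3575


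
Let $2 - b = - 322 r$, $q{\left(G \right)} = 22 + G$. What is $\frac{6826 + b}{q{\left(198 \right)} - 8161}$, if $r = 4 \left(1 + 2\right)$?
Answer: $- \frac{3564}{2647} \approx -1.3464$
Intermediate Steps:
$r = 12$ ($r = 4 \cdot 3 = 12$)
$b = 3866$ ($b = 2 - \left(-322\right) 12 = 2 - -3864 = 2 + 3864 = 3866$)
$\frac{6826 + b}{q{\left(198 \right)} - 8161} = \frac{6826 + 3866}{\left(22 + 198\right) - 8161} = \frac{10692}{220 - 8161} = \frac{10692}{-7941} = 10692 \left(- \frac{1}{7941}\right) = - \frac{3564}{2647}$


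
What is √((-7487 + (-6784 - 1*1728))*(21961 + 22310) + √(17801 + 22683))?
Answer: √(-708291729 + 2*√10121) ≈ 26614.0*I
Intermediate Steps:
√((-7487 + (-6784 - 1*1728))*(21961 + 22310) + √(17801 + 22683)) = √((-7487 + (-6784 - 1728))*44271 + √40484) = √((-7487 - 8512)*44271 + 2*√10121) = √(-15999*44271 + 2*√10121) = √(-708291729 + 2*√10121)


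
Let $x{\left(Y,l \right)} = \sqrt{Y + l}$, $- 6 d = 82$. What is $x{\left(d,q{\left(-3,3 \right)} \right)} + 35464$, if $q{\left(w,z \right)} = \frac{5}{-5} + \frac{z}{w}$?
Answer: $35464 + \frac{i \sqrt{141}}{3} \approx 35464.0 + 3.9581 i$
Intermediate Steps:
$d = - \frac{41}{3}$ ($d = \left(- \frac{1}{6}\right) 82 = - \frac{41}{3} \approx -13.667$)
$q{\left(w,z \right)} = -1 + \frac{z}{w}$ ($q{\left(w,z \right)} = 5 \left(- \frac{1}{5}\right) + \frac{z}{w} = -1 + \frac{z}{w}$)
$x{\left(d,q{\left(-3,3 \right)} \right)} + 35464 = \sqrt{- \frac{41}{3} + \frac{3 - -3}{-3}} + 35464 = \sqrt{- \frac{41}{3} - \frac{3 + 3}{3}} + 35464 = \sqrt{- \frac{41}{3} - 2} + 35464 = \sqrt{- \frac{47}{3}} + 35464 = \frac{i \sqrt{141}}{3} + 35464 = 35464 + \frac{i \sqrt{141}}{3}$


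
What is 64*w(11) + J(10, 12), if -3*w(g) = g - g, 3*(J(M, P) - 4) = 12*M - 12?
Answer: 40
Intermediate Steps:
J(M, P) = 4*M (J(M, P) = 4 + (12*M - 12)/3 = 4 + (-12 + 12*M)/3 = 4 + (-4 + 4*M) = 4*M)
w(g) = 0 (w(g) = -(g - g)/3 = -⅓*0 = 0)
64*w(11) + J(10, 12) = 64*0 + 4*10 = 0 + 40 = 40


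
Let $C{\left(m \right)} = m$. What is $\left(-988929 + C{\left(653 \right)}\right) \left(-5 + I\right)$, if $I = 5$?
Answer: $0$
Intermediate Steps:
$\left(-988929 + C{\left(653 \right)}\right) \left(-5 + I\right) = \left(-988929 + 653\right) \left(-5 + 5\right) = \left(-988276\right) 0 = 0$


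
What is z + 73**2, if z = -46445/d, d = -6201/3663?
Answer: 22574796/689 ≈ 32765.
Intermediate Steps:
d = -689/407 (d = -6201*1/3663 = -689/407 ≈ -1.6929)
z = 18903115/689 (z = -46445/(-689/407) = -46445*(-407/689) = 18903115/689 ≈ 27436.)
z + 73**2 = 18903115/689 + 73**2 = 18903115/689 + 5329 = 22574796/689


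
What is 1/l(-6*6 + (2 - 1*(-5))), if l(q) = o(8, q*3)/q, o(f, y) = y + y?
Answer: ⅙ ≈ 0.16667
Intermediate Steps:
o(f, y) = 2*y
l(q) = 6 (l(q) = (2*(q*3))/q = (2*(3*q))/q = (6*q)/q = 6)
1/l(-6*6 + (2 - 1*(-5))) = 1/6 = ⅙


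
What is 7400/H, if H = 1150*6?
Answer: 74/69 ≈ 1.0725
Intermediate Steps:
H = 6900
7400/H = 7400/6900 = 7400*(1/6900) = 74/69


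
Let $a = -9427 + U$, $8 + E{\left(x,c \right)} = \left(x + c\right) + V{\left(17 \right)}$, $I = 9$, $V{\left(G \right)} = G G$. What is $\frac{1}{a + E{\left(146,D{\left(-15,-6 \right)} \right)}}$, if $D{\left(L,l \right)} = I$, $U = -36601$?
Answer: $- \frac{1}{45592} \approx -2.1934 \cdot 10^{-5}$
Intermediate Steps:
$V{\left(G \right)} = G^{2}$
$D{\left(L,l \right)} = 9$
$E{\left(x,c \right)} = 281 + c + x$ ($E{\left(x,c \right)} = -8 + \left(\left(x + c\right) + 17^{2}\right) = -8 + \left(\left(c + x\right) + 289\right) = -8 + \left(289 + c + x\right) = 281 + c + x$)
$a = -46028$ ($a = -9427 - 36601 = -46028$)
$\frac{1}{a + E{\left(146,D{\left(-15,-6 \right)} \right)}} = \frac{1}{-46028 + \left(281 + 9 + 146\right)} = \frac{1}{-46028 + 436} = \frac{1}{-45592} = - \frac{1}{45592}$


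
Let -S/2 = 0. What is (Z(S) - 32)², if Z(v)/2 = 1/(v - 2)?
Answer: 1089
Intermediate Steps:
S = 0 (S = -2*0 = 0)
Z(v) = 2/(-2 + v) (Z(v) = 2/(v - 2) = 2/(-2 + v))
(Z(S) - 32)² = (2/(-2 + 0) - 32)² = (2/(-2) - 32)² = (2*(-½) - 32)² = (-1 - 32)² = (-33)² = 1089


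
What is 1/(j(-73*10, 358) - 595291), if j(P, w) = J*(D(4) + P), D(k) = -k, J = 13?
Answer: -1/604833 ≈ -1.6533e-6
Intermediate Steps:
j(P, w) = -52 + 13*P (j(P, w) = 13*(-1*4 + P) = 13*(-4 + P) = -52 + 13*P)
1/(j(-73*10, 358) - 595291) = 1/((-52 + 13*(-73*10)) - 595291) = 1/((-52 + 13*(-730)) - 595291) = 1/((-52 - 9490) - 595291) = 1/(-9542 - 595291) = 1/(-604833) = -1/604833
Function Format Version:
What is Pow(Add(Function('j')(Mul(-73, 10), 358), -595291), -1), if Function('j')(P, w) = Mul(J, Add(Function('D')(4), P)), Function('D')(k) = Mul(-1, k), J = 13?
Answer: Rational(-1, 604833) ≈ -1.6533e-6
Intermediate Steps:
Function('j')(P, w) = Add(-52, Mul(13, P)) (Function('j')(P, w) = Mul(13, Add(Mul(-1, 4), P)) = Mul(13, Add(-4, P)) = Add(-52, Mul(13, P)))
Pow(Add(Function('j')(Mul(-73, 10), 358), -595291), -1) = Pow(Add(Add(-52, Mul(13, Mul(-73, 10))), -595291), -1) = Pow(Add(Add(-52, Mul(13, -730)), -595291), -1) = Pow(Add(Add(-52, -9490), -595291), -1) = Pow(Add(-9542, -595291), -1) = Pow(-604833, -1) = Rational(-1, 604833)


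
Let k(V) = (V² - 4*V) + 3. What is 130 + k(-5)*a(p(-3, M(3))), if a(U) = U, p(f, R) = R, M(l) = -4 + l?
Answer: 82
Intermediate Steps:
k(V) = 3 + V² - 4*V
130 + k(-5)*a(p(-3, M(3))) = 130 + (3 + (-5)² - 4*(-5))*(-4 + 3) = 130 + (3 + 25 + 20)*(-1) = 130 + 48*(-1) = 130 - 48 = 82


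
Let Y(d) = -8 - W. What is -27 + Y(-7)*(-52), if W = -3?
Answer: 233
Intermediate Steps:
Y(d) = -5 (Y(d) = -8 - 1*(-3) = -8 + 3 = -5)
-27 + Y(-7)*(-52) = -27 - 5*(-52) = -27 + 260 = 233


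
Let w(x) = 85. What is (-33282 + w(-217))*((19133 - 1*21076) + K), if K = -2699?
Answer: 154100474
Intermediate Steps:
(-33282 + w(-217))*((19133 - 1*21076) + K) = (-33282 + 85)*((19133 - 1*21076) - 2699) = -33197*((19133 - 21076) - 2699) = -33197*(-1943 - 2699) = -33197*(-4642) = 154100474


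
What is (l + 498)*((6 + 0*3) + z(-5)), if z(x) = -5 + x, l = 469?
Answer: -3868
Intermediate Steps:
(l + 498)*((6 + 0*3) + z(-5)) = (469 + 498)*((6 + 0*3) + (-5 - 5)) = 967*((6 + 0) - 10) = 967*(6 - 10) = 967*(-4) = -3868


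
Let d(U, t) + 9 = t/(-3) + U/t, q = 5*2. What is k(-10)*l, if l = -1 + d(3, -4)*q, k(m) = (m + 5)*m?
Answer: -12775/3 ≈ -4258.3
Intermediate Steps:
q = 10
d(U, t) = -9 - t/3 + U/t (d(U, t) = -9 + (t/(-3) + U/t) = -9 + (t*(-⅓) + U/t) = -9 + (-t/3 + U/t) = -9 - t/3 + U/t)
k(m) = m*(5 + m) (k(m) = (5 + m)*m = m*(5 + m))
l = -511/6 (l = -1 + (-9 - ⅓*(-4) + 3/(-4))*10 = -1 + (-9 + 4/3 + 3*(-¼))*10 = -1 + (-9 + 4/3 - ¾)*10 = -1 - 101/12*10 = -1 - 505/6 = -511/6 ≈ -85.167)
k(-10)*l = -10*(5 - 10)*(-511/6) = -10*(-5)*(-511/6) = 50*(-511/6) = -12775/3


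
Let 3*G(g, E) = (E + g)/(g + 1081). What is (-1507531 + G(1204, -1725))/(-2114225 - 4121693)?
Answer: 5167062763/21373608945 ≈ 0.24175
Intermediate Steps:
G(g, E) = (E + g)/(3*(1081 + g)) (G(g, E) = ((E + g)/(g + 1081))/3 = ((E + g)/(1081 + g))/3 = (E + g)/(3*(1081 + g)))
(-1507531 + G(1204, -1725))/(-2114225 - 4121693) = (-1507531 + (-1725 + 1204)/(3*(1081 + 1204)))/(-2114225 - 4121693) = (-1507531 + (⅓)*(-521)/2285)/(-6235918) = (-1507531 + (⅓)*(1/2285)*(-521))*(-1/6235918) = (-1507531 - 521/6855)*(-1/6235918) = -10334125526/6855*(-1/6235918) = 5167062763/21373608945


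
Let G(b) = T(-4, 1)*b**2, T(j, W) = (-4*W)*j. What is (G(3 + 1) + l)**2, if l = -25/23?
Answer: 34374769/529 ≈ 64981.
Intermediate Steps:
T(j, W) = -4*W*j
G(b) = 16*b**2 (G(b) = (-4*1*(-4))*b**2 = 16*b**2)
l = -25/23 (l = -25*1/23 = -25/23 ≈ -1.0870)
(G(3 + 1) + l)**2 = (16*(3 + 1)**2 - 25/23)**2 = (16*4**2 - 25/23)**2 = (16*16 - 25/23)**2 = (256 - 25/23)**2 = (5863/23)**2 = 34374769/529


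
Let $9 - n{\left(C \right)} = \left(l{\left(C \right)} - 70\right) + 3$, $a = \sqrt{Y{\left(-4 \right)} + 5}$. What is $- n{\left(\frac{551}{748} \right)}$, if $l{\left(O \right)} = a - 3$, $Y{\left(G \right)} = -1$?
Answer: $-77$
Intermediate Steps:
$a = 2$ ($a = \sqrt{-1 + 5} = \sqrt{4} = 2$)
$l{\left(O \right)} = -1$ ($l{\left(O \right)} = 2 - 3 = -1$)
$n{\left(C \right)} = 77$ ($n{\left(C \right)} = 9 - \left(\left(-1 - 70\right) + 3\right) = 9 - \left(-71 + 3\right) = 9 - -68 = 9 + 68 = 77$)
$- n{\left(\frac{551}{748} \right)} = \left(-1\right) 77 = -77$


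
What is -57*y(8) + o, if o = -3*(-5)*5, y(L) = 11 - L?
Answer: -96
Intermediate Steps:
o = 75 (o = 15*5 = 75)
-57*y(8) + o = -57*(11 - 1*8) + 75 = -57*(11 - 8) + 75 = -57*3 + 75 = -171 + 75 = -96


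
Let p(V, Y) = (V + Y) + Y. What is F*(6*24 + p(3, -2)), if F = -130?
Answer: -18590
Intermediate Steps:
p(V, Y) = V + 2*Y
F*(6*24 + p(3, -2)) = -130*(6*24 + (3 + 2*(-2))) = -130*(144 + (3 - 4)) = -130*(144 - 1) = -130*143 = -18590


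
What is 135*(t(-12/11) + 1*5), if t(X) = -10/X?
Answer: 3825/2 ≈ 1912.5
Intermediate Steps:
135*(t(-12/11) + 1*5) = 135*(-10/((-12/11)) + 1*5) = 135*(-10/((-12*1/11)) + 5) = 135*(-10/(-12/11) + 5) = 135*(-10*(-11/12) + 5) = 135*(55/6 + 5) = 135*(85/6) = 3825/2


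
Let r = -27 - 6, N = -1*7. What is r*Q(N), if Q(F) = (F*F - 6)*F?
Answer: 9933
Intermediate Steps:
N = -7
Q(F) = F*(-6 + F²) (Q(F) = (F² - 6)*F = (-6 + F²)*F = F*(-6 + F²))
r = -33
r*Q(N) = -(-231)*(-6 + (-7)²) = -(-231)*(-6 + 49) = -(-231)*43 = -33*(-301) = 9933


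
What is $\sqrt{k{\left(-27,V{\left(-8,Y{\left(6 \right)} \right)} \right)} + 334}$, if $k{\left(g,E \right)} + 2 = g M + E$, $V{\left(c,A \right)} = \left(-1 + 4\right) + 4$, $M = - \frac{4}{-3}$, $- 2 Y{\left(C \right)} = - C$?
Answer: $\sqrt{303} \approx 17.407$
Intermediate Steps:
$Y{\left(C \right)} = \frac{C}{2}$ ($Y{\left(C \right)} = - \frac{\left(-1\right) C}{2} = \frac{C}{2}$)
$M = \frac{4}{3}$ ($M = \left(-4\right) \left(- \frac{1}{3}\right) = \frac{4}{3} \approx 1.3333$)
$V{\left(c,A \right)} = 7$ ($V{\left(c,A \right)} = 3 + 4 = 7$)
$k{\left(g,E \right)} = -2 + E + \frac{4 g}{3}$ ($k{\left(g,E \right)} = -2 + \left(g \frac{4}{3} + E\right) = -2 + \left(\frac{4 g}{3} + E\right) = -2 + \left(E + \frac{4 g}{3}\right) = -2 + E + \frac{4 g}{3}$)
$\sqrt{k{\left(-27,V{\left(-8,Y{\left(6 \right)} \right)} \right)} + 334} = \sqrt{\left(-2 + 7 + \frac{4}{3} \left(-27\right)\right) + 334} = \sqrt{\left(-2 + 7 - 36\right) + 334} = \sqrt{-31 + 334} = \sqrt{303}$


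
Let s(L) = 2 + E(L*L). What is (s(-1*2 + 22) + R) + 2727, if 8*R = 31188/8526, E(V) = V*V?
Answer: 924954235/5684 ≈ 1.6273e+5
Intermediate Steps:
E(V) = V²
R = 2599/5684 (R = (31188/8526)/8 = (31188*(1/8526))/8 = (⅛)*(5198/1421) = 2599/5684 ≈ 0.45725)
s(L) = 2 + L⁴ (s(L) = 2 + (L*L)² = 2 + (L²)² = 2 + L⁴)
(s(-1*2 + 22) + R) + 2727 = ((2 + (-1*2 + 22)⁴) + 2599/5684) + 2727 = ((2 + (-2 + 22)⁴) + 2599/5684) + 2727 = ((2 + 20⁴) + 2599/5684) + 2727 = ((2 + 160000) + 2599/5684) + 2727 = (160002 + 2599/5684) + 2727 = 909453967/5684 + 2727 = 924954235/5684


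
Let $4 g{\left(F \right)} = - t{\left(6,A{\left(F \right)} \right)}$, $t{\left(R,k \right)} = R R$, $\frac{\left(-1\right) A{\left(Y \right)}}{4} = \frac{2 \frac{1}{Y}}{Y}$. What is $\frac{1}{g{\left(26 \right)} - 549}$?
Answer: $- \frac{1}{558} \approx -0.0017921$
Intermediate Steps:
$A{\left(Y \right)} = - \frac{8}{Y^{2}}$ ($A{\left(Y \right)} = - 4 \frac{2 \frac{1}{Y}}{Y} = - 4 \frac{2}{Y^{2}} = - \frac{8}{Y^{2}}$)
$t{\left(R,k \right)} = R^{2}$
$g{\left(F \right)} = -9$ ($g{\left(F \right)} = \frac{\left(-1\right) 6^{2}}{4} = \frac{\left(-1\right) 36}{4} = \frac{1}{4} \left(-36\right) = -9$)
$\frac{1}{g{\left(26 \right)} - 549} = \frac{1}{-9 - 549} = \frac{1}{-558} = - \frac{1}{558}$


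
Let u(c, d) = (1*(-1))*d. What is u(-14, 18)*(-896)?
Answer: 16128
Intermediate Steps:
u(c, d) = -d
u(-14, 18)*(-896) = -1*18*(-896) = -18*(-896) = 16128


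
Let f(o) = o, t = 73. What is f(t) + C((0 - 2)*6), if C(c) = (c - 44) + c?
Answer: 5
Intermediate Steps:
C(c) = -44 + 2*c (C(c) = (-44 + c) + c = -44 + 2*c)
f(t) + C((0 - 2)*6) = 73 + (-44 + 2*((0 - 2)*6)) = 73 + (-44 + 2*(-2*6)) = 73 + (-44 + 2*(-12)) = 73 + (-44 - 24) = 73 - 68 = 5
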